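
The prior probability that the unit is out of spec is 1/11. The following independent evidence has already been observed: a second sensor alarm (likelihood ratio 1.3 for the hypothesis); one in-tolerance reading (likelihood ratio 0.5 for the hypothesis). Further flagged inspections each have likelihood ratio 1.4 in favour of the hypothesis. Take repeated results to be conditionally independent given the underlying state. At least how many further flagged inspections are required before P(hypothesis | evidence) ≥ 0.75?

12

Prior odds = (1/11)/(10/11) = 0.1.
Combined Bayes factor of the evidence already in hand = 1.3 × 0.5 = 0.65.
Odds after that evidence = 0.1 × 0.65 = 0.065.
Target odds = 0.75/0.25 = 3.
Need 1.4ⁿ ≥ 3 ÷ 0.065 = 600/13.
1.4¹¹ ≈40.4957 falls short of 600/13 but 1.4¹² ≈56.6939 reaches it, so n = 12.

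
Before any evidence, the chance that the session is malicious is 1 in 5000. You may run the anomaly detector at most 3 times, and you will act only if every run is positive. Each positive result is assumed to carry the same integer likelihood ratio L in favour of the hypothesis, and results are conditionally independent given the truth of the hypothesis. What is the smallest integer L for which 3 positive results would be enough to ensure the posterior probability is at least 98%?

63

Prior odds = 0.0002/0.9998 = 1/4999.
Target odds = 0.98/0.02 = 49.
Need L³ ≥ 49 ÷ (1/4999) = 244951.
62³ = 238328 < 244951 ≤ 250047 = 63³, so L = 63.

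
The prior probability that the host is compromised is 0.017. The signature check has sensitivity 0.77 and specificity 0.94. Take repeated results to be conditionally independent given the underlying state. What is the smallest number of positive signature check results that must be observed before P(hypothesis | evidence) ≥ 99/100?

Prior odds = 0.017/0.983 = 17/983.
False-positive rate = 1 − 0.94 = 0.06; likelihood ratio of a positive = 0.77/0.06 = 77/6.
Target odds: 0.99 ÷ 0.01 = 99.
Need (17/983) × (77/6)ⁿ ≥ 99, i.e. (77/6)ⁿ ≥ 97317/17.
(77/6)³ = 456533/216 falls short of 97317/17 but (77/6)⁴ = 35153041/1296 reaches it, so n = 4.

4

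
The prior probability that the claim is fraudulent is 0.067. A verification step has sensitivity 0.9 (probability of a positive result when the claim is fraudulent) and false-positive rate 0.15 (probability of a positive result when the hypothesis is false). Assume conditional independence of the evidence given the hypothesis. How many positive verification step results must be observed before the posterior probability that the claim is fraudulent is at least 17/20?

3

Prior odds: 0.067 ÷ 0.933 = 67/933.
Likelihood ratio of a positive result = 0.9/0.15 = 6.
Target posterior odds = 0.85/0.15 = 17/3.
Need (67/933) × 6ⁿ ≥ 17/3, i.e. 6ⁿ ≥ 5287/67.
6² = 36 falls short of 5287/67 but 6³ = 216 reaches it, so n = 3.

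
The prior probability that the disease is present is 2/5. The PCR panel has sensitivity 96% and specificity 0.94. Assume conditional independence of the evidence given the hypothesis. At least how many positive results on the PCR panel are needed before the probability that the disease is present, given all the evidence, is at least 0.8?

Prior odds: 0.4 ÷ 0.6 = 2/3.
False-positive rate = 1 − 0.94 = 0.06; likelihood ratio of a positive = 0.96/0.06 = 16.
Target posterior odds = 0.8/0.2 = 4.
Require 16ⁿ ≥ 4 ÷ (2/3) = 6.
16¹ = 16, which meets the required 6; so n = 1.

1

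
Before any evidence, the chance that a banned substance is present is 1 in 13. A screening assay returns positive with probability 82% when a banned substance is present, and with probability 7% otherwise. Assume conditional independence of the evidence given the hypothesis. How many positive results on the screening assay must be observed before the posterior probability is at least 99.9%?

4

Prior odds: (1/13) ÷ (12/13) = 1/12.
Likelihood ratio of a positive result = 0.82/0.07 = 82/7.
Target odds: 0.999 ÷ 0.001 = 999.
Need (1/12) × (82/7)ⁿ ≥ 999, i.e. (82/7)ⁿ ≥ 11988.
(82/7)³ = 551368/343 falls short of 11988 but (82/7)⁴ = 45212176/2401 reaches it, so n = 4.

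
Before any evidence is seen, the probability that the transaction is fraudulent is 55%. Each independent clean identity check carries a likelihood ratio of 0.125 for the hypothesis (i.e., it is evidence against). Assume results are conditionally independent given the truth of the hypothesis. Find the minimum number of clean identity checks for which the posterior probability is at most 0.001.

4

Prior odds = 0.55/0.45 = 11/9.
Likelihood ratio per clean identity check = 0.125.
Target posterior odds = 0.001/0.999 = 1/999.
Require 0.125ⁿ ≤ 1/999 ÷ (11/9) = 1/1221.
0.125³ = 0.001953125 is still above 1/1221 but 0.125⁴ = 1/4096 is at or below it, so n = 4.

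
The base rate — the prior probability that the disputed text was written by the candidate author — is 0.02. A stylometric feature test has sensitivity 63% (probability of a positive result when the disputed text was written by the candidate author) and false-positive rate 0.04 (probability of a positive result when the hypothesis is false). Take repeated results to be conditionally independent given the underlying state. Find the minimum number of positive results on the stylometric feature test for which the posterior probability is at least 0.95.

3

Prior odds = 0.02/0.98 = 1/49.
Likelihood ratio of a positive result = 0.63/0.04 = 15.75.
Target posterior odds = 0.95/0.05 = 19.
Need (1/49) × 15.75ⁿ ≥ 19, i.e. 15.75ⁿ ≥ 931.
15.75² = 248.0625 falls short of 931 but 15.75³ = 3906.984375 reaches it, so n = 3.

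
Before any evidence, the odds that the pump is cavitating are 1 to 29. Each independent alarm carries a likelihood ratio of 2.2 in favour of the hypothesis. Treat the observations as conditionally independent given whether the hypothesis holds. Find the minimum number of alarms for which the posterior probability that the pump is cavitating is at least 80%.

7

Prior odds = 1/29.
Likelihood ratio per alarm = 2.2.
Target odds: 0.8 ÷ 0.2 = 4.
Need (1/29) × 2.2ⁿ ≥ 4, i.e. 2.2ⁿ ≥ 116.
2.2⁶ = 1771561/15625 falls short of 116 but 2.2⁷ = 19487171/78125 reaches it, so n = 7.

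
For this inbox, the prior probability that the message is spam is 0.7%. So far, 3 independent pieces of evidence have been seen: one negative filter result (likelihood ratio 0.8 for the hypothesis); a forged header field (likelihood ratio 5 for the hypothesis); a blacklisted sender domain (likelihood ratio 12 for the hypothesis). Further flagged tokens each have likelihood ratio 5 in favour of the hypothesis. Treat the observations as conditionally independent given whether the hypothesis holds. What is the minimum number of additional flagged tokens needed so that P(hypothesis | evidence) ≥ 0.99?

Prior odds = 0.007/0.993 = 7/993.
Combined Bayes factor of the evidence already in hand = 0.8 × 5 × 12 = 48.
Odds after that evidence = (7/993) × 48 = 112/331.
Target odds = 0.99/0.01 = 99.
Need 5ⁿ ≥ 99 ÷ (112/331) = 32769/112.
5³ = 125 falls short of 32769/112 but 5⁴ = 625 reaches it, so n = 4.

4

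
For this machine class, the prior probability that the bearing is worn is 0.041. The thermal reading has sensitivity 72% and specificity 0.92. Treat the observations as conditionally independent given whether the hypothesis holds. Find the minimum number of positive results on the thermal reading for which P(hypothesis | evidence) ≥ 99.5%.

4

Prior odds = 0.041/0.959 = 41/959.
False-positive rate = 1 − 0.92 = 0.08; likelihood ratio of a positive = 0.72/0.08 = 9.
Target odds: 0.995 ÷ 0.005 = 199.
Need (41/959) × 9ⁿ ≥ 199, i.e. 9ⁿ ≥ 190841/41.
9³ = 729 falls short of 190841/41 but 9⁴ = 6561 reaches it, so n = 4.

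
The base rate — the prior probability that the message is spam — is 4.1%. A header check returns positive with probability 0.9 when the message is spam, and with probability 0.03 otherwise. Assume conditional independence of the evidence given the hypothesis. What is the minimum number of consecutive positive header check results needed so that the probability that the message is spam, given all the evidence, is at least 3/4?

2

Prior odds = 0.041/0.959 = 41/959.
Likelihood ratio of a positive result = 0.9/0.03 = 30.
Target posterior odds = 0.75/0.25 = 3.
Need (41/959) × 30ⁿ ≥ 3, i.e. 30ⁿ ≥ 2877/41.
30¹ = 30 falls short of 2877/41 but 30² = 900 reaches it, so n = 2.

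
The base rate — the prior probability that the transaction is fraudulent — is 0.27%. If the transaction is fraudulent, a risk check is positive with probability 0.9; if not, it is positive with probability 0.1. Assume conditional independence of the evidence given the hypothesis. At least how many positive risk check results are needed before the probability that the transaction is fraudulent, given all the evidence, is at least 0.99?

Prior odds: 0.0027 ÷ 0.9973 = 27/9973.
Likelihood ratio of a positive = 0.9/0.1 = 9.
Target odds: 0.99 ÷ 0.01 = 99.
Need (27/9973) × 9ⁿ ≥ 99, i.e. 9ⁿ ≥ 109703/3.
9⁴ = 6561 falls short of 109703/3 but 9⁵ = 59049 reaches it, so n = 5.

5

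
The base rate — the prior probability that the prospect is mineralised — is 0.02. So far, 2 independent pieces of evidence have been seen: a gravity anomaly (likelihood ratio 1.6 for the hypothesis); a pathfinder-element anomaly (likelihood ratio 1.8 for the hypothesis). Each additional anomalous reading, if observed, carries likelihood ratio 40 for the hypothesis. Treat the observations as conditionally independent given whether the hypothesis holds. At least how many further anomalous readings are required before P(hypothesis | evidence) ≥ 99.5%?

3

Prior odds = 0.02/0.98 = 1/49.
Combined Bayes factor of the evidence already in hand = 1.6 × 1.8 = 2.88.
Odds after that evidence = (1/49) × 2.88 = 72/1225.
Target odds = 0.995/0.005 = 199.
Need 40ⁿ ≥ 199 ÷ (72/1225) = 243775/72.
40² = 1600 falls short of 243775/72 but 40³ = 64000 reaches it, so n = 3.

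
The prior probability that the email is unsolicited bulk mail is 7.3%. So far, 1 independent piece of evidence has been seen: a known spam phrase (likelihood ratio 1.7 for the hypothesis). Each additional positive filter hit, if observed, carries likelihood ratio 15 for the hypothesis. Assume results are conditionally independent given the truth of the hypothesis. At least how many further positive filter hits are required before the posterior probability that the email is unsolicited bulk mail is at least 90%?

2

Prior odds = 0.073/0.927 = 73/927.
Bayes factor of the evidence already in hand = 1.7.
Odds after that evidence = (73/927) × 1.7 = 1241/9270.
Target odds = 0.9/0.1 = 9.
Need 15ⁿ ≥ 9 ÷ (1241/9270) = 83430/1241.
15¹ = 15 falls short of 83430/1241 but 15² = 225 reaches it, so n = 2.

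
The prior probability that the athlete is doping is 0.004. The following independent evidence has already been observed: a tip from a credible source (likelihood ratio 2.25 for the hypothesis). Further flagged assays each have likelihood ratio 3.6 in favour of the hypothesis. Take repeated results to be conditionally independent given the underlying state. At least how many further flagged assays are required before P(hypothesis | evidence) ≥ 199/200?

Prior odds = 0.004/0.996 = 1/249.
Bayes factor of the evidence already in hand = 2.25.
Odds after that evidence = (1/249) × 2.25 = 3/332.
Target odds = 0.995/0.005 = 199.
Need 3.6ⁿ ≥ 199 ÷ (3/332) = 66068/3.
3.6⁷ = 612220032/78125 falls short of 66068/3 but 3.6⁸ ≈28211.1 reaches it, so n = 8.

8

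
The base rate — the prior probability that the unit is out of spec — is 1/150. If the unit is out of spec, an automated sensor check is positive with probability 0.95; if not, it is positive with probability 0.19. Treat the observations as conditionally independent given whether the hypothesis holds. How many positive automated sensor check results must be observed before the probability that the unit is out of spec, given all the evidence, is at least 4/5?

Prior odds = (1/150)/(149/150) = 1/149.
Likelihood ratio of a positive = 0.95/0.19 = 5.
Target odds: 0.8 ÷ 0.2 = 4.
Need (1/149) × 5ⁿ ≥ 4, i.e. 5ⁿ ≥ 596.
5³ = 125 falls short of 596 but 5⁴ = 625 reaches it, so n = 4.

4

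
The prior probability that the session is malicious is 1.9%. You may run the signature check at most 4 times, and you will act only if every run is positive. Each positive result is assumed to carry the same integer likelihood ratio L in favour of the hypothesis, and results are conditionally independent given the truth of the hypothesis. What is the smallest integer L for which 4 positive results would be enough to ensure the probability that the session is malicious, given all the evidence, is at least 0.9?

5

Prior odds = 0.019/0.981 = 19/981.
Target odds = 0.9/0.1 = 9.
Need L⁴ ≥ 9 ÷ (19/981) = 8829/19.
4⁴ = 256 < 8829/19 ≤ 625 = 5⁴, so L = 5.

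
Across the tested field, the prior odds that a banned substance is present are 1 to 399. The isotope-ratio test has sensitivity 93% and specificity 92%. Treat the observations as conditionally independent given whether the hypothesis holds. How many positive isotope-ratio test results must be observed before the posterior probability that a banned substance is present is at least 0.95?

Prior odds = 1/399.
False-positive rate = 1 − 0.92 = 0.08; likelihood ratio of a positive = 0.93/0.08 = 11.625.
Target posterior odds = 0.95/0.05 = 19.
Require 11.625ⁿ ≥ 19 ÷ (1/399) = 7581.
11.625³ = 804357/512 falls short of 7581 but 11.625⁴ = 74805201/4096 reaches it, so n = 4.

4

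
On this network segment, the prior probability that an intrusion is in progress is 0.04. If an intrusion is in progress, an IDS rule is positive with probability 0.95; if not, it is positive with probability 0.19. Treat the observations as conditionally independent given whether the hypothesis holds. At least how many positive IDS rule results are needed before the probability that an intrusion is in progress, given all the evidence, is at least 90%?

Prior odds = 0.04/0.96 = 1/24.
Likelihood ratio of a positive = 0.95/0.19 = 5.
Target posterior odds = 0.9/0.1 = 9.
Require 5ⁿ ≥ 9 ÷ (1/24) = 216.
5³ = 125 falls short of 216 but 5⁴ = 625 reaches it, so n = 4.

4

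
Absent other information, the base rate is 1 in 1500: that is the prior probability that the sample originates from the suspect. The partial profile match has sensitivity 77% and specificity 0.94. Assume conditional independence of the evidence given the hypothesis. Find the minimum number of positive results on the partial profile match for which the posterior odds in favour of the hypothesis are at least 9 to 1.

Prior odds: (1/1500) ÷ (1499/1500) = 1/1499.
False-positive rate = 1 − 0.94 = 0.06; likelihood ratio of a positive = 0.77/0.06 = 77/6.
Target odds = 9.
Require (77/6)ⁿ ≥ 9 ÷ (1/1499) = 13491.
(77/6)³ = 456533/216 falls short of 13491 but (77/6)⁴ = 35153041/1296 reaches it, so n = 4.

4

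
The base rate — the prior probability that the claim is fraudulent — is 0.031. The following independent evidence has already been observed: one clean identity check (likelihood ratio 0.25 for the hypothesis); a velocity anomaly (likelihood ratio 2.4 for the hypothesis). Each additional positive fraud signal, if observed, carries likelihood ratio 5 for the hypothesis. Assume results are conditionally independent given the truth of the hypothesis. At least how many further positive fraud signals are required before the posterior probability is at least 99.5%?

Prior odds = 0.031/0.969 = 31/969.
Combined Bayes factor of the evidence already in hand = 0.25 × 2.4 = 0.6.
Odds after that evidence = (31/969) × 0.6 = 31/1615.
Target odds = 0.995/0.005 = 199.
Need 5ⁿ ≥ 199 ÷ (31/1615) = 321385/31.
5⁵ = 3125 falls short of 321385/31 but 5⁶ = 15625 reaches it, so n = 6.

6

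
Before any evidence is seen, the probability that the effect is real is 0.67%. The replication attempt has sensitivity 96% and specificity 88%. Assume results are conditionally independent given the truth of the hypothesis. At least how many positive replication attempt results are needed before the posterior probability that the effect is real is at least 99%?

5

Prior odds: 0.0067 ÷ 0.9933 = 67/9933.
False-positive rate = 1 − 0.88 = 0.12; likelihood ratio of a positive = 0.96/0.12 = 8.
Target odds: 0.99 ÷ 0.01 = 99.
Need (67/9933) × 8ⁿ ≥ 99, i.e. 8ⁿ ≥ 983367/67.
8⁴ = 4096 falls short of 983367/67 but 8⁵ = 32768 reaches it, so n = 5.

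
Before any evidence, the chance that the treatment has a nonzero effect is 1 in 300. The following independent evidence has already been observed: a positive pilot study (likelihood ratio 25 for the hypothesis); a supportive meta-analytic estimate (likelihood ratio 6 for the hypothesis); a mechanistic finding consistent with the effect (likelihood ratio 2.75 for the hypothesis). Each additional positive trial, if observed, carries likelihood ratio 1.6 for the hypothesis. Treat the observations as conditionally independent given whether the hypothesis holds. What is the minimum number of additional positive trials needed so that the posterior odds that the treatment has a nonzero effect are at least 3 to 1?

2

Prior odds = (1/300)/(299/300) = 1/299.
Combined Bayes factor of the evidence already in hand = 25 × 6 × 2.75 = 412.5.
Odds after that evidence = (1/299) × 412.5 = 825/598.
Target odds = 3.
Need 1.6ⁿ ≥ 3 ÷ (825/598) = 598/275.
1.6¹ = 1.6 falls short of 598/275 but 1.6² = 2.56 reaches it, so n = 2.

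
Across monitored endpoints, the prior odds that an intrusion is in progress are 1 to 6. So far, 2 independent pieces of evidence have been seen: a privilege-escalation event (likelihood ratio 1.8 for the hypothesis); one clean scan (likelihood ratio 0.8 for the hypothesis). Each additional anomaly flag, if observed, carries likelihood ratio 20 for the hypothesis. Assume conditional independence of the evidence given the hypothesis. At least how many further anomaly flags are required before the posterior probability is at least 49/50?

2

Prior odds = 1/6.
Combined Bayes factor of the evidence already in hand = 1.8 × 0.8 = 1.44.
Odds after that evidence = (1/6) × 1.44 = 0.24.
Target odds = 0.98/0.02 = 49.
Need 20ⁿ ≥ 49 ÷ 0.24 = 1225/6.
20¹ = 20 falls short of 1225/6 but 20² = 400 reaches it, so n = 2.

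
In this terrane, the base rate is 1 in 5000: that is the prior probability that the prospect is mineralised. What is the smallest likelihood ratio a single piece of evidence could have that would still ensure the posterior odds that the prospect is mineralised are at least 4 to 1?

Prior odds = 0.0002/0.9998 = 1/4999.
Target odds = 4.
Required Bayes factor = 4 ÷ (1/4999) = 19996.

19996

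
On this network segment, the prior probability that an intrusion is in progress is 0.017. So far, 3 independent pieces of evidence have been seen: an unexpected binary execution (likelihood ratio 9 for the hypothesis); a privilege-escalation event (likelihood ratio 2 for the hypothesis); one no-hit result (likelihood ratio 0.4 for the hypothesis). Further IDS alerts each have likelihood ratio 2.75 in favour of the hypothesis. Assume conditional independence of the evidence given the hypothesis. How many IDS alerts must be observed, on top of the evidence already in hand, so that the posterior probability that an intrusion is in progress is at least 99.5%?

8

Prior odds = 0.017/0.983 = 17/983.
Combined Bayes factor of the evidence already in hand = 9 × 2 × 0.4 = 7.2.
Odds after that evidence = (17/983) × 7.2 = 612/4915.
Target odds = 0.995/0.005 = 199.
Need 2.75ⁿ ≥ 199 ÷ (612/4915) = 978085/612.
2.75⁷ = 19487171/16384 falls short of 978085/612 but 2.75⁸ = 214358881/65536 reaches it, so n = 8.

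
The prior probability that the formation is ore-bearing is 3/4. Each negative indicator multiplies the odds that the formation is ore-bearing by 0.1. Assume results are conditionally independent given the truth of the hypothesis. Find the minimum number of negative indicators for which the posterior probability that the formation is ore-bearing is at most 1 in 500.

4

Prior odds = 0.75/0.25 = 3.
Likelihood ratio per negative indicator = 0.1.
Target posterior odds = 0.002/0.998 = 1/499.
Need 3 × 0.1ⁿ ≤ 1/499, i.e. 0.1ⁿ ≤ 1/1497.
0.1³ = 0.001 is still above 1/1497 but 0.1⁴ = 0.0001 is at or below it, so n = 4.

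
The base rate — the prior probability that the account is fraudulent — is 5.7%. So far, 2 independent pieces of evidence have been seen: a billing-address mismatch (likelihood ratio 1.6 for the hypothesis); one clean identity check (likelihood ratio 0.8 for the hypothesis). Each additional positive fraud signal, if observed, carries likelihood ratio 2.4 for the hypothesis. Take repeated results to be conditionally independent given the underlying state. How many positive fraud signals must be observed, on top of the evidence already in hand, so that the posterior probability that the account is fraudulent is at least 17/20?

5

Prior odds = 0.057/0.943 = 57/943.
Combined Bayes factor of the evidence already in hand = 1.6 × 0.8 = 1.28.
Odds after that evidence = (57/943) × 1.28 = 1824/23575.
Target odds = 0.85/0.15 = 17/3.
Need 2.4ⁿ ≥ 17/3 ÷ (1824/23575) = 400775/5472.
2.4⁴ = 33.1776 falls short of 400775/5472 but 2.4⁵ = 79.62624 reaches it, so n = 5.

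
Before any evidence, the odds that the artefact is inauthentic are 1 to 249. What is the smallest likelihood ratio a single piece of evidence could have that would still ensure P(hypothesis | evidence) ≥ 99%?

24651

Prior odds = 1/249.
Target odds = 0.99/0.01 = 99.
Required Bayes factor = 99 ÷ (1/249) = 24651.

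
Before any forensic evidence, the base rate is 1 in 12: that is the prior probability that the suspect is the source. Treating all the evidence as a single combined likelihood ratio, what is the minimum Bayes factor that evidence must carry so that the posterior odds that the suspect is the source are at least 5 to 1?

55

Prior odds = (1/12)/(11/12) = 1/11.
Target odds = 5.
Required Bayes factor = 5 ÷ (1/11) = 55.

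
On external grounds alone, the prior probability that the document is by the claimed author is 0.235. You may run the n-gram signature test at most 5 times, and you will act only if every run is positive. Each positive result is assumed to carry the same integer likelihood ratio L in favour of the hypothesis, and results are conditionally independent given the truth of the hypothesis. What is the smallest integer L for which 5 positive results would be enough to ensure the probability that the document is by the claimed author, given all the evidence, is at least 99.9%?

6

Prior odds = 0.235/0.765 = 47/153.
Target odds = 0.999/0.001 = 999.
Need L⁵ ≥ 999 ÷ (47/153) = 152847/47.
5⁵ = 3125 < 152847/47 ≤ 7776 = 6⁵, so L = 6.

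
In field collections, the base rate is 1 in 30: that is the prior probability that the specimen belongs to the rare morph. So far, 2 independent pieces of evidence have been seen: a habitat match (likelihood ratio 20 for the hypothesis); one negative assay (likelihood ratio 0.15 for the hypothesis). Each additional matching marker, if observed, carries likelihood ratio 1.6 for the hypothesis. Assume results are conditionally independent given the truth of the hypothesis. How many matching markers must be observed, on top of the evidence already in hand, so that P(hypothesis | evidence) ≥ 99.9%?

Prior odds = (1/30)/(29/30) = 1/29.
Combined Bayes factor of the evidence already in hand = 20 × 0.15 = 3.
Odds after that evidence = (1/29) × 3 = 3/29.
Target odds = 0.999/0.001 = 999.
Need 1.6ⁿ ≥ 999 ÷ (3/29) = 9657.
1.6¹⁹ ≈7555.79 falls short of 9657 but 1.6²⁰ ≈12089.3 reaches it, so n = 20.

20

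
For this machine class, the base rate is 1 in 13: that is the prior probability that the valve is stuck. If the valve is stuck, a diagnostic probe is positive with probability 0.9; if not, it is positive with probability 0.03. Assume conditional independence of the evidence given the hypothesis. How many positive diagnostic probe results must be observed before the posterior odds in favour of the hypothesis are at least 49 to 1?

Prior odds: (1/13) ÷ (12/13) = 1/12.
Likelihood ratio of a positive = 0.9/0.03 = 30.
Target odds = 49.
Need (1/12) × 30ⁿ ≥ 49, i.e. 30ⁿ ≥ 588.
30¹ = 30 falls short of 588 but 30² = 900 reaches it, so n = 2.

2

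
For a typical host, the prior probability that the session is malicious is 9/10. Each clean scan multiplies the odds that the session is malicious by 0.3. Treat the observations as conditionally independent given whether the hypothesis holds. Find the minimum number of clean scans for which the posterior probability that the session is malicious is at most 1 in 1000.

8

Prior odds = 0.9/0.1 = 9.
Likelihood ratio per clean scan = 0.3.
Target posterior odds = 0.001/0.999 = 1/999.
Require 0.3ⁿ ≤ 1/999 ÷ 9 = 1/8991.
0.3⁷ = 2187/10000000 is still above 1/8991 but 0.3⁸ = 6561/100000000 is at or below it, so n = 8.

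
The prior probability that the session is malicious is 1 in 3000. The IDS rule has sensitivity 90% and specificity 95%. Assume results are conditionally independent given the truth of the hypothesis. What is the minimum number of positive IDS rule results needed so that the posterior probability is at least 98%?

5

Prior odds: (1/3000) ÷ (2999/3000) = 1/2999.
False-positive rate = 1 − 0.95 = 0.05; likelihood ratio of a positive = 0.9/0.05 = 18.
Target odds: 0.98 ÷ 0.02 = 49.
Need (1/2999) × 18ⁿ ≥ 49, i.e. 18ⁿ ≥ 146951.
18⁴ = 104976 falls short of 146951 but 18⁵ = 1889568 reaches it, so n = 5.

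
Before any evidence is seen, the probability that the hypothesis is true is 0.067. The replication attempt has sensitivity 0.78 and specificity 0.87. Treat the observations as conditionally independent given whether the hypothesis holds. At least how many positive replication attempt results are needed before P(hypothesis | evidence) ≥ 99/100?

5

Prior odds = 0.067/0.933 = 67/933.
False-positive rate = 1 − 0.87 = 0.13; likelihood ratio of a positive = 0.78/0.13 = 6.
Target odds: 0.99 ÷ 0.01 = 99.
Require 6ⁿ ≥ 99 ÷ (67/933) = 92367/67.
6⁴ = 1296 falls short of 92367/67 but 6⁵ = 7776 reaches it, so n = 5.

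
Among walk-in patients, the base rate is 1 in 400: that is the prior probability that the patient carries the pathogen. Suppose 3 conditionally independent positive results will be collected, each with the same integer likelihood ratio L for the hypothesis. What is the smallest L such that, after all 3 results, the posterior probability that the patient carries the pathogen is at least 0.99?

Prior odds = 0.0025/0.9975 = 1/399.
Target odds = 0.99/0.01 = 99.
Need L³ ≥ 99 ÷ (1/399) = 39501.
34³ = 39304 < 39501 ≤ 42875 = 35³, so L = 35.

35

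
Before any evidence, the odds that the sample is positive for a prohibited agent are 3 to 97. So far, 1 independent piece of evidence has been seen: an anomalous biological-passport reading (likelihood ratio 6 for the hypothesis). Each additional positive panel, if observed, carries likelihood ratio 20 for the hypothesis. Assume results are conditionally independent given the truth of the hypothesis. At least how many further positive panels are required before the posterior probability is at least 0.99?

3

Prior odds = 3/97.
Bayes factor of the evidence already in hand = 6.
Odds after that evidence = (3/97) × 6 = 18/97.
Target odds = 0.99/0.01 = 99.
Need 20ⁿ ≥ 99 ÷ (18/97) = 533.5.
20² = 400 falls short of 533.5 but 20³ = 8000 reaches it, so n = 3.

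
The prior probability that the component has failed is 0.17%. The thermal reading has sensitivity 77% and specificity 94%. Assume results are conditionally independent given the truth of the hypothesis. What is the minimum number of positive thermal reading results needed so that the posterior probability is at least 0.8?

4

Prior odds = 0.0017/0.9983 = 17/9983.
False-positive rate = 1 − 0.94 = 0.06; likelihood ratio of a positive = 0.77/0.06 = 77/6.
Target posterior odds = 0.8/0.2 = 4.
Need (17/9983) × (77/6)ⁿ ≥ 4, i.e. (77/6)ⁿ ≥ 39932/17.
(77/6)³ = 456533/216 falls short of 39932/17 but (77/6)⁴ = 35153041/1296 reaches it, so n = 4.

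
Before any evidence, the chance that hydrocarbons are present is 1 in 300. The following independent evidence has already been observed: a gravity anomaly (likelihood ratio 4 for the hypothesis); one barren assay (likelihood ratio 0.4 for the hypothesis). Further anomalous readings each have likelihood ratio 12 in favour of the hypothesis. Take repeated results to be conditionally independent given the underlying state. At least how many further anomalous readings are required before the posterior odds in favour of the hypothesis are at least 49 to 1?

Prior odds = (1/300)/(299/300) = 1/299.
Combined Bayes factor of the evidence already in hand = 4 × 0.4 = 1.6.
Odds after that evidence = (1/299) × 1.6 = 8/1495.
Target odds = 49.
Need 12ⁿ ≥ 49 ÷ (8/1495) = 9156.875.
12³ = 1728 falls short of 9156.875 but 12⁴ = 20736 reaches it, so n = 4.

4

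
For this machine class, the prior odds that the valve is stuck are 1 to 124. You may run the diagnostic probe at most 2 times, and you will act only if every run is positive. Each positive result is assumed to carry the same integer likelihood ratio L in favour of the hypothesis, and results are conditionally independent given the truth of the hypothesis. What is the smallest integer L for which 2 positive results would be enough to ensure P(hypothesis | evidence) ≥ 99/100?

Prior odds = 1/124.
Target odds = 0.99/0.01 = 99.
Need L² ≥ 99 ÷ (1/124) = 12276.
110² = 12100 < 12276 ≤ 12321 = 111², so L = 111.

111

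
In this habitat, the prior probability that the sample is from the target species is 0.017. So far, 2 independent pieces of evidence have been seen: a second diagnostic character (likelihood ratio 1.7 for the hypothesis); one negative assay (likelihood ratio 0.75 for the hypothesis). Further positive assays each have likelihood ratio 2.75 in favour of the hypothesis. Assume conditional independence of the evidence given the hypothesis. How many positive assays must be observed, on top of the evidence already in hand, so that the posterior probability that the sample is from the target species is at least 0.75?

5

Prior odds = 0.017/0.983 = 17/983.
Combined Bayes factor of the evidence already in hand = 1.7 × 0.75 = 1.275.
Odds after that evidence = (17/983) × 1.275 = 867/39320.
Target odds = 0.75/0.25 = 3.
Need 2.75ⁿ ≥ 3 ÷ (867/39320) = 39320/289.
2.75⁴ = 57.19140625 falls short of 39320/289 but 2.75⁵ = 161051/1024 reaches it, so n = 5.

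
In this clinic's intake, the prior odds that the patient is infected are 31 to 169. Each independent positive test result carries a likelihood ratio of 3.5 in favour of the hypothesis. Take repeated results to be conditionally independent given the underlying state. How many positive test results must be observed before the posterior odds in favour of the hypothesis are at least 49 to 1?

Prior odds = 31/169.
Likelihood ratio per positive test result = 3.5.
Target odds = 49.
Require 3.5ⁿ ≥ 49 ÷ (31/169) = 8281/31.
3.5⁴ = 150.0625 falls short of 8281/31 but 3.5⁵ = 525.21875 reaches it, so n = 5.

5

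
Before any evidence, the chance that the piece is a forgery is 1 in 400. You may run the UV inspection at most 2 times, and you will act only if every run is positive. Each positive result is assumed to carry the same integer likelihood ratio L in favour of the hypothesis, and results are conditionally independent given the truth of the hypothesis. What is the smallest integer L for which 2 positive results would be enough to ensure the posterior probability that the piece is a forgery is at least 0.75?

Prior odds = 0.0025/0.9975 = 1/399.
Target odds = 0.75/0.25 = 3.
Need L² ≥ 3 ÷ (1/399) = 1197.
34² = 1156 < 1197 ≤ 1225 = 35², so L = 35.

35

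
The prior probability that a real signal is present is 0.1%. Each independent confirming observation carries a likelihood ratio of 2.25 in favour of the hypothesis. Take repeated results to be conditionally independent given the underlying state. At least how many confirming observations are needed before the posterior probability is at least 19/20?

13

Prior odds: 0.001 ÷ 0.999 = 1/999.
Likelihood ratio per confirming observation = 2.25.
Target posterior odds = 0.95/0.05 = 19.
Require 2.25ⁿ ≥ 19 ÷ (1/999) = 18981.
2.25¹² ≈16834.1 falls short of 18981 but 2.25¹³ ≈37876.8 reaches it, so n = 13.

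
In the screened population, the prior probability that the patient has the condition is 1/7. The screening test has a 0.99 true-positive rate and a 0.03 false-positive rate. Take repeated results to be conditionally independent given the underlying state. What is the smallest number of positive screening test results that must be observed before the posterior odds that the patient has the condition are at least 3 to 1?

1

Prior odds = (1/7)/(6/7) = 1/6.
Likelihood ratio of a positive result = 0.99/0.03 = 33.
Target odds = 3.
Need (1/6) × 33ⁿ ≥ 3, i.e. 33ⁿ ≥ 18.
33¹ = 33, which meets the required 18; so n = 1.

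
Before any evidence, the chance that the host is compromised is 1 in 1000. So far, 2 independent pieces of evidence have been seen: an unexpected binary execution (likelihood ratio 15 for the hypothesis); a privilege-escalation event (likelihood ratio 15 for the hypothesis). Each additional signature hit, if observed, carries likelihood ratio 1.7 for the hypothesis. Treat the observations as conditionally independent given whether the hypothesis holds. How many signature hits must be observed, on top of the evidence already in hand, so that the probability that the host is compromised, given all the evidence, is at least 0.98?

11

Prior odds = 0.001/0.999 = 1/999.
Combined Bayes factor of the evidence already in hand = 15 × 15 = 225.
Odds after that evidence = (1/999) × 225 = 25/111.
Target odds = 0.98/0.02 = 49.
Need 1.7ⁿ ≥ 49 ÷ (25/111) = 217.56.
1.7¹⁰ ≈201.599 falls short of 217.56 but 1.7¹¹ ≈342.719 reaches it, so n = 11.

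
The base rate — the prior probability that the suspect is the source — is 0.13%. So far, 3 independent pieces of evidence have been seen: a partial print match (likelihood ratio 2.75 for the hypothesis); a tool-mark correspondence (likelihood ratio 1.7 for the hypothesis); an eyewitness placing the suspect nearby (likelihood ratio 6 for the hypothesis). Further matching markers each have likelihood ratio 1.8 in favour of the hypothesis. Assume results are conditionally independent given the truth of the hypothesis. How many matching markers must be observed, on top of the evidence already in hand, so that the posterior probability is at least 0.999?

18

Prior odds = 0.0013/0.9987 = 13/9987.
Combined Bayes factor of the evidence already in hand = 2.75 × 1.7 × 6 = 28.05.
Odds after that evidence = (13/9987) × 28.05 = 2431/66580.
Target odds = 0.999/0.001 = 999.
Need 1.8ⁿ ≥ 999 ÷ (2431/66580) = 66513420/2431.
1.8¹⁷ ≈21859.1 falls short of 66513420/2431 but 1.8¹⁸ ≈39346.4 reaches it, so n = 18.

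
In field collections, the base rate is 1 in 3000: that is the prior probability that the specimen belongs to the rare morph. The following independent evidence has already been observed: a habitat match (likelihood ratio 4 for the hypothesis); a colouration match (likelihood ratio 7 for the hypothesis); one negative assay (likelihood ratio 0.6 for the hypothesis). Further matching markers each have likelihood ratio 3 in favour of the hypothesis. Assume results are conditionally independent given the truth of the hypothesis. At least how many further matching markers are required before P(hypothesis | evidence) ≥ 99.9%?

Prior odds = (1/3000)/(2999/3000) = 1/2999.
Combined Bayes factor of the evidence already in hand = 4 × 7 × 0.6 = 16.8.
Odds after that evidence = (1/2999) × 16.8 = 84/14995.
Target odds = 0.999/0.001 = 999.
Need 3ⁿ ≥ 999 ÷ (84/14995) = 4993335/28.
3¹¹ = 177147 falls short of 4993335/28 but 3¹² = 531441 reaches it, so n = 12.

12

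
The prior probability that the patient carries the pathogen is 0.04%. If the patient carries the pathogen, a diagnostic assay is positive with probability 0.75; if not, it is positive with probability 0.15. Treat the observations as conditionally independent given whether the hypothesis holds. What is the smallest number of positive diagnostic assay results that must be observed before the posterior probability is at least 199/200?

9

Prior odds = 0.0004/0.9996 = 1/2499.
Likelihood ratio of a positive = 0.75/0.15 = 5.
Target odds: 0.995 ÷ 0.005 = 199.
Require 5ⁿ ≥ 199 ÷ (1/2499) = 497301.
5⁸ = 390625 falls short of 497301 but 5⁹ = 1953125 reaches it, so n = 9.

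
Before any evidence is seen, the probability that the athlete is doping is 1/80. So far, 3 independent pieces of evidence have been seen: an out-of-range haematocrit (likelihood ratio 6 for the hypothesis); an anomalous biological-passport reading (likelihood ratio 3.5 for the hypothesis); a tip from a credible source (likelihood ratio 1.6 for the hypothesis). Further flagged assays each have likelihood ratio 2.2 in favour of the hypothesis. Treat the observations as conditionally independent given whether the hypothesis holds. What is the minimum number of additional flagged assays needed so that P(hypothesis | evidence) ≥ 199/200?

Prior odds = 0.0125/0.9875 = 1/79.
Combined Bayes factor of the evidence already in hand = 6 × 3.5 × 1.6 = 33.6.
Odds after that evidence = (1/79) × 33.6 = 168/395.
Target odds = 0.995/0.005 = 199.
Need 2.2ⁿ ≥ 199 ÷ (168/395) = 78605/168.
2.2⁷ = 19487171/78125 falls short of 78605/168 but 2.2⁸ = 214358881/390625 reaches it, so n = 8.

8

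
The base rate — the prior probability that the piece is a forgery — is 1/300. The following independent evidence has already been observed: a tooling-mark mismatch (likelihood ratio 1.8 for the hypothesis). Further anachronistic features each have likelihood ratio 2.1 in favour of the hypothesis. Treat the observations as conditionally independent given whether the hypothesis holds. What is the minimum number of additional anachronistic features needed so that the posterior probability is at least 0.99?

14

Prior odds = (1/300)/(299/300) = 1/299.
Bayes factor of the evidence already in hand = 1.8.
Odds after that evidence = (1/299) × 1.8 = 9/1495.
Target odds = 0.99/0.01 = 99.
Need 2.1ⁿ ≥ 99 ÷ (9/1495) = 16445.
2.1¹³ ≈15447.2 falls short of 16445 but 2.1¹⁴ ≈32439.2 reaches it, so n = 14.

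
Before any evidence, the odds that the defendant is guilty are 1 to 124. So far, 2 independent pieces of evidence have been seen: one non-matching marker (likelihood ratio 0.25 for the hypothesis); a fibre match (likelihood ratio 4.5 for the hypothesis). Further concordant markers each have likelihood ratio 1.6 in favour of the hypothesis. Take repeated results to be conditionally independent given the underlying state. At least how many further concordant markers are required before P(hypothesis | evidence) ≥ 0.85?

14

Prior odds = 1/124.
Combined Bayes factor of the evidence already in hand = 0.25 × 4.5 = 1.125.
Odds after that evidence = (1/124) × 1.125 = 9/992.
Target odds = 0.85/0.15 = 17/3.
Need 1.6ⁿ ≥ 17/3 ÷ (9/992) = 16864/27.
1.6¹³ ≈450.36 falls short of 16864/27 but 1.6¹⁴ ≈720.576 reaches it, so n = 14.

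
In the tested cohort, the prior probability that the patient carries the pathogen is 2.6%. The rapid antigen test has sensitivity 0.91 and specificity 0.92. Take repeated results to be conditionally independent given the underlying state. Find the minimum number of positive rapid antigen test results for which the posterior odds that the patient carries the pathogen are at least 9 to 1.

Prior odds: 0.026 ÷ 0.974 = 13/487.
False-positive rate = 1 − 0.92 = 0.08; likelihood ratio of a positive = 0.91/0.08 = 11.375.
Target odds = 9.
Require 11.375ⁿ ≥ 9 ÷ (13/487) = 4383/13.
11.375² = 129.390625 falls short of 4383/13 but 11.375³ = 753571/512 reaches it, so n = 3.

3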